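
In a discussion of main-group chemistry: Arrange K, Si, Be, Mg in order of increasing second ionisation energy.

Mg < Si < Be < K

After 1 electron has been removed, what remains? K⁺ is the bare [Ar] core; Si⁺ still has 3 valence electrons; Be⁺ still has 1 valence electron; Mg⁺ still has 1 valence electron.
Breaking into a closed-shell core is much more expensive than removing a leftover valence electron — K has the largest IE_2 here.
Valence configurations: Si⁺ [Ne]3s²3p¹, Be⁺ [He]2s¹, Mg⁺ [Ne]3s¹.
Approximate IE_2 values (kJ/mol): K 3052, Si 1577, Be 1757, Mg 1451.
Hence IE_2: Mg < Si < Be < K.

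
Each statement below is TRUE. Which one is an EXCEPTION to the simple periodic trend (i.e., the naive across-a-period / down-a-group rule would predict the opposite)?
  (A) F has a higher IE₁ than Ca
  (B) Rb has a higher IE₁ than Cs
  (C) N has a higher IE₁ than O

(C)

The general trend: IE₁ increases across a period and decreases down a group.
(A) F (period 2, group 17) vs Ca (period 4, group 2): the stated order agrees with the simple trend.
(B) Rb (period 5, group 1) vs Cs (period 6, group 1): the stated order agrees with the simple trend.
(C) N (period 2, group 15) vs O (period 2, group 16): the stated order contradicts the simple trend.
The exception is (C): pairing an electron in O's 2p⁴ costs repulsion energy, so O ionizes more easily than half-filled N (2p³).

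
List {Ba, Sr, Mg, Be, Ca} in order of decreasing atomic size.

Ba > Sr > Ca > Mg > Be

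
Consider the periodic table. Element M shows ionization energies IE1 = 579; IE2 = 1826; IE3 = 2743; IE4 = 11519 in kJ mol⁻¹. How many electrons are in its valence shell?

Look for the largest jump between consecutive ionization energies: IE4/IE3 ≈ 4.2, far larger than any earlier ratio.
That jump marks the point where a core electron is being removed. So the atom has 3 valence electrons.

3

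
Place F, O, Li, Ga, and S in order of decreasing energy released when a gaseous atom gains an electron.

Li is in period 2, group 1; O is in period 2, group 16; F is in period 2, group 17; S is in period 3, group 16; Ga is in period 4, group 13.
Adding an electron releases more energy for atoms nearer the top right (short of the noble gases).
Neither a single period nor a single group — weigh both effects.
Li > Ga: the two effects oppose for this pair; the down-group effect wins (60 vs 29 kJ/mol).
O > Li: O lies to the right of Li in period 2, so the across-period effect alone puts O higher.
S > O: this pair runs against the simple trend — see the exception note.
F > S: both effects reinforce here, so F is clearly the higher of the two.
Note the exception: S has a higher electron affinity than O, contrary to the simple trend — the compact 2p subshell of O repels the added electron more than S's larger 3p does.
Tabulated electron affinity (kJ/mol): Li 60, O 141, F 328, S 200, Ga 29.
So from highest to lowest: F > S > O > Li > Ga.

F > S > O > Li > Ga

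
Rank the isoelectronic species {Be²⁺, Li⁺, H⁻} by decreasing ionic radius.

H⁻ > Li⁺ > Be²⁺

All of these have 2 electrons, so size is governed by nuclear charge alone: the more protons, the stronger the pull on the same electron cloud, and the smaller the ion.
Nuclear charges: Be²⁺ (Z=4), Li⁺ (Z=3), H⁻ (Z=1).
Largest to smallest: H⁻ > Li⁺ > Be²⁺.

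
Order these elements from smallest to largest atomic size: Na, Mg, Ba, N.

N is in period 2, group 15; Na is in period 3, group 1; Mg is in period 3, group 2; Ba is in period 6, group 2.
Across a period the added protons contract the valence shell; down a group each new principal shell makes the atom larger.
These span different periods and groups, so the two trends combine.
Mg > N: relative to N, both the across-period and down-group shifts push Mg's atomic radius up.
Na > Mg: Na lies to the left of Mg in period 3, so the across-period effect alone puts Na larger.
Ba > Na: the two effects oppose for this pair; the down-group effect wins (196 vs 155 pm).
For reference (pm): N 71, Na 155, Mg 139, Ba 196.
So from smallest to largest: N < Mg < Na < Ba.

N, Mg, Na, Ba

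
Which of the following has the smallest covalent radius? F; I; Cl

F

F is in period 2, group 17; Cl is in period 3, group 17; I is in period 5, group 17.
Atomic radius shrinks across a period as nuclear charge pulls the same shell inward, and grows down a group as new shells are added.
All are in group 17, so atomic radius increases down the group.
The smallest covalent radius among these belongs to F.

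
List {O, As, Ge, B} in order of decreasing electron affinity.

EA tends to increase across a period and decrease down a group, though the pattern is less regular than for IE or radius.
Here both period and group differ, so the two effects have to be weighed against each other.
As > B: period and group pull opposite ways; the across-period shift dominates (78 vs 27 kJ/mol).
Ge > As: this pair runs against the simple trend — see the exception note.
O > Ge: both effects reinforce here, so O is clearly the higher of the two.
Note the exception: Ge has a higher electron affinity than As, contrary to the simple trend — adding an electron to As's half-filled 4p³ is unfavourable, so Ge (4p²) has the more exothermic EA.
For reference (kJ/mol): B 27, O 141, Ge 119, As 78.
So from highest to lowest: O > Ge > As > B.

O, Ge, As, B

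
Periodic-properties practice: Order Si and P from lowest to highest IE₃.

P, Si

After 2 electrons have been removed, what remains? Si²⁺ still has 2 valence electrons; P²⁺ still has 3 valence electrons.
All are still removing valence electrons, so compare the +2 ions as you would atoms: IE_3 generally rises across a period (higher Z_eff) and falls down a group (larger shell), subject to the usual subshell exceptions.
Valence configurations: Si²⁺ [Ne]3s², P²⁺ [Ne]3s²3p¹.
P²⁺ loses a lone 3p electron whereas Si²⁺ must break into a filled 3s² pair, so IE_3(Si) > IE_3(P) even though P has the higher nuclear charge.
Tabulated IE_3 (kJ/mol): Si 3232, P 2914.
So the third ionization energies run P < Si.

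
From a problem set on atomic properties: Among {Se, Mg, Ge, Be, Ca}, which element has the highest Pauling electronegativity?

Be is in period 2, group 2; Mg is in period 3, group 2; Ca is in period 4, group 2; Ge is in period 4, group 14; Se is in period 4, group 16.
Smaller atoms with higher effective nuclear charge are more electronegative.
Neither a single period nor a single group — weigh both effects.
Mg > Ca: they share group 2; the group trend gives Mg the larger value.
Be > Mg: Be sits above Mg in group 2, so the down-group effect alone puts Be higher.
Ge > Be: the two effects oppose for this pair; the across-period effect wins (2.01 vs 1.57).
Se > Ge: Se lies to the right of Ge in period 4, so the across-period effect alone puts Se higher.
Approximate values (Pauling): Be 1.57, Mg 1.31, Ca 1.00, Ge 2.01, Se 2.55.
The highest Pauling electronegativity among these belongs to Se.

Se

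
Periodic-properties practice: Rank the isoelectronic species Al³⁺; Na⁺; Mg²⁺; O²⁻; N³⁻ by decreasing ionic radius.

N³⁻, O²⁻, Na⁺, Mg²⁺, Al³⁺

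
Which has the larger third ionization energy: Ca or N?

The third ionization energy removes an electron from the +2 ion. For each element: Ca²⁺ is the bare [Ar] core; N²⁺ still has 3 valence electrons.
Core electrons are held far more tightly than valence electrons, so Ca tops the IE_3 order.
Approximate IE_3 values (kJ/mol): Ca 4912, N 4578.
Overall IE_3 order: N < Ca.

Ca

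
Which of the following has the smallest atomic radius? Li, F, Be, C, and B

F

Li is in period 2, group 1; Be is in period 2, group 2; B is in period 2, group 13; C is in period 2, group 14; F is in period 2, group 17.
Radius decreases left→right (rising Z_eff, same n) and increases top→bottom (higher n).
All lie in period 2, so atomic radius increases right to left.
The smallest atomic radius among these belongs to F.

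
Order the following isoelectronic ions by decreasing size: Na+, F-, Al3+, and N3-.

N3- > F- > Na+ > Al3+

All of these have 10 electrons, so size is governed by nuclear charge alone: the more protons, the stronger the pull on the same electron cloud, and the smaller the ion.
Nuclear charges: Al3+ (Z=13), Na+ (Z=11), F- (Z=9), N3- (Z=7).
Largest to smallest: N3- > F- > Na+ > Al3+.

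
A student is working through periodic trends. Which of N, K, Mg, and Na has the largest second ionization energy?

Consider each +1 ion: N⁺ still has 4 valence electrons; K⁺ is the bare [Ar] core; Mg⁺ still has 1 valence electron; Na⁺ is the bare [Ne] core.
Pulling an electron out of a noble-gas core costs far more than removing a remaining valence electron, so K and Na sit at the high end of IE_2.
Valence configurations: N⁺ [He]2s²2p², Mg⁺ [Ne]3s¹.
The numbers (kJ/mol): N 2856, K 3052, Mg 1451, Na 4562.
So the second ionization energies run Mg < N < K < Na.

Na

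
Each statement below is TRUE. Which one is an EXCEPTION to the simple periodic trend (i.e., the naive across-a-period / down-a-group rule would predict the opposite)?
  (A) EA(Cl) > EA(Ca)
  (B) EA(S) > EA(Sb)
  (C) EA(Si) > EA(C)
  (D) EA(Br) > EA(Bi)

The general trend: electron affinity increases across a period and decreases down a group.
(A) Cl (period 3, group 17) vs Ca (period 4, group 2): the stated order agrees with the simple trend.
(B) S (period 3, group 16) vs Sb (period 5, group 15): the stated order agrees with the simple trend.
(C) Si (period 3, group 14) vs C (period 2, group 14): the stated order contradicts the simple trend.
(D) Br (period 4, group 17) vs Bi (period 6, group 15): the stated order agrees with the simple trend.
The exception is (C): Si's larger, more diffuse 3p orbitals accept an added electron slightly more readily than C's compact 2p.

(C)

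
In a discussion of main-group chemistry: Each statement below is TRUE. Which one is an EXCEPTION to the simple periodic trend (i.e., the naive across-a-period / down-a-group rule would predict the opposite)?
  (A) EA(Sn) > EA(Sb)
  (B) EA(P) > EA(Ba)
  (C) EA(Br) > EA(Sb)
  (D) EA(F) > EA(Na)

(A)

The general trend: electron affinity increases across a period and decreases down a group.
(A) Sn (period 5, group 14) vs Sb (period 5, group 15): the stated order contradicts the simple trend.
(B) P (period 3, group 15) vs Ba (period 6, group 2): the stated order agrees with the simple trend.
(C) Br (period 4, group 17) vs Sb (period 5, group 15): the stated order agrees with the simple trend.
(D) F (period 2, group 17) vs Na (period 3, group 1): the stated order agrees with the simple trend.
The exception is (A): adding an electron to Sb's half-filled 5p³ is unfavourable, so Sn has the more exothermic EA.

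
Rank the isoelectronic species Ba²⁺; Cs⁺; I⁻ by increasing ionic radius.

All of these have 54 electrons, so size is governed by nuclear charge alone: the more protons, the stronger the pull on the same electron cloud, and the smaller the ion.
Nuclear charges: Ba²⁺ (Z=56), Cs⁺ (Z=55), I⁻ (Z=53).
Smallest to largest: Ba²⁺ < Cs⁺ < I⁻.

Ba²⁺ < Cs⁺ < I⁻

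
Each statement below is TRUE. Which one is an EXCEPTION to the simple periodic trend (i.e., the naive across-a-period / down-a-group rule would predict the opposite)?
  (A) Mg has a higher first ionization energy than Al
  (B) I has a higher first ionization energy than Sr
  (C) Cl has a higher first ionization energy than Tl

(A)

The general trend: first ionization energy increases across a period and decreases down a group.
(A) Mg (period 3, group 2) vs Al (period 3, group 13): the stated order contradicts the simple trend.
(B) I (period 5, group 17) vs Sr (period 5, group 2): the stated order agrees with the simple trend.
(C) Cl (period 3, group 17) vs Tl (period 6, group 13): the stated order agrees with the simple trend.
The exception is (A): Al's single 3p electron is easier to remove than one from Mg's filled 3s².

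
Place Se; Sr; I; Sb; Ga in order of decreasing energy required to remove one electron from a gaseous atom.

I > Se > Sb > Ga > Sr

First ionization energy rises across a period (greater Z_eff holds electrons more tightly) and falls down a group (valence electrons are farther from the nucleus).
These span different periods and groups, so the two trends combine.
Ga > Sr: relative to Sr, both the across-period and down-group shifts push Ga's first ionization energy up.
Sb > Ga: period and group pull opposite ways; the across-period shift dominates (831 vs 579 kJ/mol).
Se > Sb: relative to Sb, both the across-period and down-group shifts push Se's first ionization energy up.
I > Se: the two effects oppose for this pair; the across-period effect wins (1008 vs 941 kJ/mol).
For reference (kJ/mol): Ga 579, Se 941, Sr 550, Sb 831, I 1008.
So from highest to lowest: I > Se > Sb > Ga > Sr.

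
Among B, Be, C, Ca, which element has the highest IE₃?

After 2 electrons have been removed, what remains? B²⁺ still has 1 valence electron; Be²⁺ is the bare [He] core; C²⁺ still has 2 valence electrons; Ca²⁺ is the bare [Ar] core.
Pulling an electron out of a noble-gas core costs far more than removing a remaining valence electron, so Ca and Be sit at the high end of IE_3.
Valence configurations: B²⁺ [He]2s¹, C²⁺ [He]2s².
Tabulated IE_3 (kJ/mol): B 3660, Be 14849, C 4620, Ca 4912.
Overall IE_3 order: B < C < Ca < Be.

Be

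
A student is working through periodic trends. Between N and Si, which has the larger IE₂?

N

The second ionization energy removes an electron from the +1 ion. For each element: N⁺ still has 4 valence electrons; Si⁺ still has 3 valence electrons.
All are still removing valence electrons, so compare the +1 ions as you would atoms: IE_2 generally rises across a period (higher Z_eff) and falls down a group (larger shell), subject to the usual subshell exceptions.
Valence configurations: N⁺ [He]2s²2p², Si⁺ [Ne]3s²3p¹.
Tabulated IE_2 (kJ/mol): N 2856, Si 1577.
Overall IE_2 order: Si < N.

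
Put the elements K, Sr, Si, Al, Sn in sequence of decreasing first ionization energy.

Si, Sn, Al, Sr, K

Al is in period 3, group 13; Si is in period 3, group 14; K is in period 4, group 1; Sr is in period 5, group 2; Sn is in period 5, group 14.
Across a period the outer electron is held more tightly (higher IE₁); down a group it sits in a higher shell, more shielded, and comes off more easily.
Here both period and group differ, so the two effects have to be weighed against each other.
Sr > K: the two effects oppose for this pair; the across-period effect wins (550 vs 419 kJ/mol).
Al > Sr: both effects reinforce here, so Al is clearly the higher of the two.
Sn > Al: the two effects oppose for this pair; the across-period effect wins (709 vs 578 kJ/mol).
Si > Sn: they share group 14; the group trend gives Si the larger value.
Tabulated first ionization energy (kJ/mol): Al 578, Si 786, K 419, Sr 550, Sn 709.
So from highest to lowest: Si > Sn > Al > Sr > K.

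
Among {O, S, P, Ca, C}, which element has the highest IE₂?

O

After 1 electron has been removed, what remains? O⁺ still has 5 valence electrons; S⁺ still has 5 valence electrons; P⁺ still has 4 valence electrons; Ca⁺ still has 1 valence electron; C⁺ still has 3 valence electrons.
All are still removing valence electrons, so compare the +1 ions as you would atoms: IE_2 generally rises across a period (higher Z_eff) and falls down a group (larger shell), subject to the usual subshell exceptions.
Valence configurations: O⁺ [He]2s²2p³, S⁺ [Ne]3s²3p³, P⁺ [Ne]3s²3p², Ca⁺ [Ar]4s¹, C⁺ [He]2s²2p¹.
Tabulated IE_2 (kJ/mol): O 3388, S 2252, P 1907, Ca 1145, C 2353.
Overall IE_2 order: Ca < P < S < C < O.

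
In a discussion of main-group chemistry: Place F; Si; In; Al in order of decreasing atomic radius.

F is in period 2, group 17; Al is in period 3, group 13; Si is in period 3, group 14; In is in period 5, group 13.
Moving right in a period, electrons are added to the same shell under a stronger nuclear pull, so atoms get smaller; moving down, a new shell is opened and atoms get larger.
Here both period and group differ, so the two effects have to be weighed against each other.
Si > F: relative to F, both the across-period and down-group shifts push Si's atomic radius up.
Al > Si: Al lies to the left of Si in period 3, so the across-period effect alone puts Al larger.
In > Al: In sits below Al in group 13, so the down-group effect alone puts In larger.
Approximate values (pm): F 64, Al 126, Si 116, In 142.
So from largest to smallest: In > Al > Si > F.

In > Al > Si > F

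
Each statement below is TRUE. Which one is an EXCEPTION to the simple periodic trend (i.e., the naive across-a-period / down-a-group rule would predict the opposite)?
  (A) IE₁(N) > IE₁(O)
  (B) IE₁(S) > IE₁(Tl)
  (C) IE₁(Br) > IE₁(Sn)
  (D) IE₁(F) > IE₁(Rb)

The general trend: first ionisation energy increases across a period and decreases down a group.
(A) N (period 2, group 15) vs O (period 2, group 16): the stated order contradicts the simple trend.
(B) S (period 3, group 16) vs Tl (period 6, group 13): the stated order agrees with the simple trend.
(C) Br (period 4, group 17) vs Sn (period 5, group 14): the stated order agrees with the simple trend.
(D) F (period 2, group 17) vs Rb (period 5, group 1): the stated order agrees with the simple trend.
The exception is (A): pairing an electron in O's 2p⁴ costs repulsion energy, so O ionizes more easily than half-filled N (2p³).

(A)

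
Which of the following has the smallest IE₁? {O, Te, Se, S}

Te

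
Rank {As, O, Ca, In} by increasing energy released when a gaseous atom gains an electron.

Ca, In, As, O

O is in period 2, group 16; Ca is in period 4, group 2; As is in period 4, group 15; In is in period 5, group 13.
Atoms with high Z_eff and room in the valence shell (especially the halogens) have the most exothermic electron affinities.
Neither a single period nor a single group — weigh both effects.
In > Ca: period and group pull opposite ways; the across-period shift dominates (29 vs 2 kJ/mol).
As > In: both effects reinforce here, so As is clearly the higher of the two.
O > As: relative to As, both the across-period and down-group shifts push O's electron affinity up.
For reference (kJ/mol): O 141, Ca 2, As 78, In 29.
So from lowest to highest: Ca < In < As < O.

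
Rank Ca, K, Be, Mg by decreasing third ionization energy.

Be > Mg > Ca > K

After 2 electrons have been removed, what remains? Ca²⁺ is the bare [Ar] core; K²⁺ is already 1 electron into the core; Be²⁺ is the bare [He] core; Mg²⁺ is the bare [Ne] core.
All of these are removing an electron from a noble-gas core or deeper; the smaller core (lower principal quantum number) is held far more tightly, and within a period the higher nuclear charge binds the same core more tightly.
Tabulated IE_3 (kJ/mol): Ca 4912, K 4420, Be 14849, Mg 7733.
So the third ionization energies run K < Ca < Mg < Be.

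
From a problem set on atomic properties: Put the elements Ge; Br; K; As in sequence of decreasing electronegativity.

K is in period 4, group 1; Ge is in period 4, group 14; As is in period 4, group 15; Br is in period 4, group 17.
Smaller atoms with higher effective nuclear charge are more electronegative.
All lie in period 4, so electronegativity increases left to right.
So from highest to lowest: Br > As > Ge > K.

Br, As, Ge, K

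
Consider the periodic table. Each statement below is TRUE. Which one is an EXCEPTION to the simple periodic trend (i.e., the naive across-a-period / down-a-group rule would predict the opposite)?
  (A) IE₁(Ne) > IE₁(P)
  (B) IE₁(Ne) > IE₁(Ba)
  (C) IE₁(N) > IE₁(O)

The general trend: first ionization energy increases across a period and decreases down a group.
(A) Ne (period 2, group 18) vs P (period 3, group 15): the stated order agrees with the simple trend.
(B) Ne (period 2, group 18) vs Ba (period 6, group 2): the stated order agrees with the simple trend.
(C) N (period 2, group 15) vs O (period 2, group 16): the stated order contradicts the simple trend.
The exception is (C): pairing an electron in O's 2p⁴ costs repulsion energy, so O ionizes more easily than half-filled N (2p³).

(C)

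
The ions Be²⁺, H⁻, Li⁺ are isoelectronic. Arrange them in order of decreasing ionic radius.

H⁻ > Li⁺ > Be²⁺

All of these have 2 electrons, so size is governed by nuclear charge alone: the more protons, the stronger the pull on the same electron cloud, and the smaller the ion.
Nuclear charges: Be²⁺ (Z=4), Li⁺ (Z=3), H⁻ (Z=1).
Largest to smallest: H⁻ > Li⁺ > Be²⁺.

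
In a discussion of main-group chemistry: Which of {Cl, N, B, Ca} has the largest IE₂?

After 1 electron has been removed, what remains? Cl⁺ still has 6 valence electrons; N⁺ still has 4 valence electrons; B⁺ still has 2 valence electrons; Ca⁺ still has 1 valence electron.
All are still removing valence electrons, so compare the +1 ions as you would atoms: IE_2 generally rises across a period (higher Z_eff) and falls down a group (larger shell), subject to the usual subshell exceptions.
Valence configurations: Cl⁺ [Ne]3s²3p⁴, N⁺ [He]2s²2p², B⁺ [He]2s², Ca⁺ [Ar]4s¹.
The numbers (kJ/mol): Cl 2298, N 2856, B 2427, Ca 1145.
So the second ionization energies run Ca < Cl < B < N.

N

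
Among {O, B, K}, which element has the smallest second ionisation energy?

B

Consider each +1 ion: O⁺ still has 5 valence electrons; B⁺ still has 2 valence electrons; K⁺ is the bare [Ar] core.
Usually core removal costs more than valence removal, but here the competition is close: a tightly held n=2 valence electron can cost more to remove than an n=3 core electron, so the actual values have to decide it.
Valence configurations: O⁺ [He]2s²2p³, B⁺ [He]2s².
Tabulated IE_2 (kJ/mol): O 3388, B 2427, K 3052.
So the second ionization energies run B < K < O.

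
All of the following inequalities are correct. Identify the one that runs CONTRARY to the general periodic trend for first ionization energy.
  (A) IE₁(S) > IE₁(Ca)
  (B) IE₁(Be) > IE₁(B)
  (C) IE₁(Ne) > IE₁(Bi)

(B)

The general trend: first ionization energy increases across a period and decreases down a group.
(A) S (period 3, group 16) vs Ca (period 4, group 2): the stated order agrees with the simple trend.
(B) Be (period 2, group 2) vs B (period 2, group 13): the stated order contradicts the simple trend.
(C) Ne (period 2, group 18) vs Bi (period 6, group 15): the stated order agrees with the simple trend.
The exception is (B): removing B's lone 2p electron is easier than breaking Be's filled 2s².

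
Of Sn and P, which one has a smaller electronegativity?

P is in period 3, group 15; Sn is in period 5, group 14.
Electronegativity increases across a period and decreases down a group, tracking effective nuclear charge and atomic size.
Neither a single period nor a single group — weigh both effects.
P > Sn: both effects reinforce here, so P is clearly the higher of the two.
Approximate values (Pauling): P 2.19, Sn 1.96.
So Sn has the smaller electronegativity (Sn < P).

Sn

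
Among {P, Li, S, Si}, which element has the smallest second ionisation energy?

IE_2 is the cost of taking one more electron from the +1 cation: P⁺ still has 4 valence electrons; Li⁺ is the bare [He] core; S⁺ still has 5 valence electrons; Si⁺ still has 3 valence electrons.
Breaking into a closed-shell core is much more expensive than removing a leftover valence electron — Li has the largest IE_2 here.
Valence configurations: P⁺ [Ne]3s²3p², S⁺ [Ne]3s²3p³, Si⁺ [Ne]3s²3p¹.
Tabulated IE_2 (kJ/mol): P 1907, Li 7298, S 2252, Si 1577.
So the second ionization energies run Si < P < S < Li.

Si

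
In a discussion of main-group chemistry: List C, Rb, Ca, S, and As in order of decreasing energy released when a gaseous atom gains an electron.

C is in period 2, group 14; S is in period 3, group 16; Ca is in period 4, group 2; As is in period 4, group 15; Rb is in period 5, group 1.
Atoms with high Z_eff and room in the valence shell (especially the halogens) have the most exothermic electron affinities.
Here both period and group differ, so the two effects have to be weighed against each other.
Rb > Ca: this pair runs against the simple trend — see the exception note.
As > Rb: relative to Rb, both the across-period and down-group shifts push As's electron affinity up.
C > As: period and group pull opposite ways; the down-group shift dominates (122 vs 78 kJ/mol).
S > C: period and group pull opposite ways; the across-period shift dominates (200 vs 122 kJ/mol).
Note the exception: Rb has a higher electron affinity than Ca, contrary to the simple trend — adding an electron to Ca (ns²) has to open a new, higher-energy np subshell, which is unfavourable.
Tabulated electron affinity (kJ/mol): C 122, S 200, Ca 2, As 78, Rb 47.
So from highest to lowest: S > C > As > Rb > Ca.

S > C > As > Rb > Ca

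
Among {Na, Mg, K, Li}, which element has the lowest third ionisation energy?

The third ionization energy removes an electron from the +2 ion. For each element: Na²⁺ is already 1 electron into the core; Mg²⁺ is the bare [Ne] core; K²⁺ is already 1 electron into the core; Li²⁺ is already 1 electron into the core.
All of these are removing an electron from a noble-gas core or deeper; the smaller core (lower principal quantum number) is held far more tightly, and within a period the higher nuclear charge binds the same core more tightly.
The numbers (kJ/mol): Na 6910, Mg 7733, K 4420, Li 11815.
Hence IE_3: K < Na < Mg < Li.

K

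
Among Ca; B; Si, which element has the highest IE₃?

Ca

After 2 electrons have been removed, what remains? Ca²⁺ is the bare [Ar] core; B²⁺ still has 1 valence electron; Si²⁺ still has 2 valence electrons.
Core electrons are held far more tightly than valence electrons, so Ca tops the IE_3 order.
Valence configurations: B²⁺ [He]2s¹, Si²⁺ [Ne]3s².
The numbers (kJ/mol): Ca 4912, B 3660, Si 3232.
Overall IE_3 order: Si < B < Ca.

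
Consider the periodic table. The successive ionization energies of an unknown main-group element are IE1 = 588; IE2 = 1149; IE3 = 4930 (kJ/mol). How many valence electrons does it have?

Look for the largest jump between consecutive ionization energies: IE3/IE2 ≈ 4.3, far larger than any earlier ratio.
That jump marks the point where a core electron is being removed. So the atom has 2 valence electrons.

2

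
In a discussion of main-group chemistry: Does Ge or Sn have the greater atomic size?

Sn

Ge is in period 4, group 14; Sn is in period 5, group 14.
Atomic radius shrinks across a period as nuclear charge pulls the same shell inward, and grows down a group as new shells are added.
All are in group 14, so atomic radius increases down the group.
So Sn has the greater atomic size (Sn > Ge).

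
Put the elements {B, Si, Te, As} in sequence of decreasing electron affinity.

Te > Si > As > B

B is in period 2, group 13; Si is in period 3, group 14; As is in period 4, group 15; Te is in period 5, group 16.
EA tends to increase across a period and decrease down a group, though the pattern is less regular than for IE or radius.
These sit on a diagonal, where the across-period and down-group effects partly cancel.
As > B: period and group pull opposite ways; the across-period shift dominates (78 vs 27 kJ/mol).
Si > As: period and group pull opposite ways; the down-group shift dominates (134 vs 78 kJ/mol).
Te > Si: the two effects oppose for this pair; the across-period effect wins (190 vs 134 kJ/mol).
Tabulated electron affinity (kJ/mol): B 27, Si 134, As 78, Te 190.
So from highest to lowest: Te > Si > As > B.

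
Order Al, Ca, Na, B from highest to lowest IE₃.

Consider each +2 ion: Al²⁺ still has 1 valence electron; Ca²⁺ is the bare [Ar] core; Na²⁺ is already 1 electron into the core; B²⁺ still has 1 valence electron.
Breaking into a closed-shell core is much more expensive than removing a leftover valence electron — Ca and Na have the largest IE_3 here.
Valence configurations: Al²⁺ [Ne]3s¹, B²⁺ [He]2s¹.
Approximate IE_3 values (kJ/mol): Al 2745, Ca 4912, Na 6910, B 3660.
Putting it together, IE_3: Al < B < Ca < Na.

Na > Ca > B > Al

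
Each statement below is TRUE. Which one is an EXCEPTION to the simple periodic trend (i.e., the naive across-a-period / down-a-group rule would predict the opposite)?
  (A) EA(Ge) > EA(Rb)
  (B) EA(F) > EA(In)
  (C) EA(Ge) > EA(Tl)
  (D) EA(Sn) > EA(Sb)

The general trend: electron affinity increases across a period and decreases down a group.
(A) Ge (period 4, group 14) vs Rb (period 5, group 1): the stated order agrees with the simple trend.
(B) F (period 2, group 17) vs In (period 5, group 13): the stated order agrees with the simple trend.
(C) Ge (period 4, group 14) vs Tl (period 6, group 13): the stated order agrees with the simple trend.
(D) Sn (period 5, group 14) vs Sb (period 5, group 15): the stated order contradicts the simple trend.
The exception is (D): adding an electron to Sb's half-filled 5p³ is unfavourable, so Sn has the more exothermic EA.

(D)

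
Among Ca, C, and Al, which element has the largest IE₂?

C

After 1 electron has been removed, what remains? Ca⁺ still has 1 valence electron; C⁺ still has 3 valence electrons; Al⁺ still has 2 valence electrons.
All are still removing valence electrons, so compare the +1 ions as you would atoms: IE_2 generally rises across a period (higher Z_eff) and falls down a group (larger shell), subject to the usual subshell exceptions.
Valence configurations: Ca⁺ [Ar]4s¹, C⁺ [He]2s²2p¹, Al⁺ [Ne]3s².
Tabulated IE_2 (kJ/mol): Ca 1145, C 2353, Al 1817.
Overall IE_2 order: Ca < Al < C.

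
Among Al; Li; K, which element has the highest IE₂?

Li

Consider each +1 ion: Al⁺ still has 2 valence electrons; Li⁺ is the bare [He] core; K⁺ is the bare [Ar] core.
Breaking into a closed-shell core is much more expensive than removing a leftover valence electron — K and Li have the largest IE_2 here.
Tabulated IE_2 (kJ/mol): Al 1817, Li 7298, K 3052.
Putting it together, IE_2: Al < K < Li.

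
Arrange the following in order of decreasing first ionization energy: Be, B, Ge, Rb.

Be > B > Ge > Rb

Be is in period 2, group 2; B is in period 2, group 13; Ge is in period 4, group 14; Rb is in period 5, group 1.
Removing the outermost electron gets harder across a period and easier down a group.
Here both period and group differ, so the two effects have to be weighed against each other.
Ge > Rb: both effects reinforce here, so Ge is clearly the higher of the two.
B > Ge: period and group pull opposite ways; the down-group shift dominates (801 vs 762 kJ/mol).
Be > B: this pair runs against the simple trend — see the exception note.
Note the exception: Be has a higher first ionization energy than B, contrary to the simple trend — removing B's lone 2p electron is easier than breaking Be's filled 2s².
Approximate values (kJ/mol): Be 900, B 801, Ge 762, Rb 403.
So from highest to lowest: Be > B > Ge > Rb.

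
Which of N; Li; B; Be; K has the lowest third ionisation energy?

B

Consider each +2 ion: N²⁺ still has 3 valence electrons; Li²⁺ is already 1 electron into the core; B²⁺ still has 1 valence electron; Be²⁺ is the bare [He] core; K²⁺ is already 1 electron into the core.
Usually core removal costs more than valence removal, but here the competition is close: a tightly held n=2 valence electron can cost more to remove than an n=3 core electron, so the actual values have to decide it.
Valence configurations: N²⁺ [He]2s²2p¹, B²⁺ [He]2s¹.
Approximate IE_3 values (kJ/mol): N 4578, Li 11815, B 3660, Be 14849, K 4420.
Hence IE_3: B < K < N < Li < Be.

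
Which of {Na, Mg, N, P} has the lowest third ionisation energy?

P

After 2 electrons have been removed, what remains? Na²⁺ is already 1 electron into the core; Mg²⁺ is the bare [Ne] core; N²⁺ still has 3 valence electrons; P²⁺ still has 3 valence electrons.
Pulling an electron out of a noble-gas core costs far more than removing a remaining valence electron, so Na and Mg sit at the high end of IE_3.
Valence configurations: N²⁺ [He]2s²2p¹, P²⁺ [Ne]3s²3p¹.
The numbers (kJ/mol): Na 6910, Mg 7733, N 4578, P 2914.
Hence IE_3: P < N < Na < Mg.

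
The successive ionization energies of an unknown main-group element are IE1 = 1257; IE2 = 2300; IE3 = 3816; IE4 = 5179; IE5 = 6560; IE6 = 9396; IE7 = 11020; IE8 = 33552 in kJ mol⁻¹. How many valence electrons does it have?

Look for the largest jump between consecutive ionization energies: IE8/IE7 ≈ 3.0, far larger than any earlier ratio.
That jump marks the point where a core electron is being removed. So the atom has 7 valence electrons.

7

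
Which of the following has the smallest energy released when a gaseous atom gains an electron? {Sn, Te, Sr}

Sr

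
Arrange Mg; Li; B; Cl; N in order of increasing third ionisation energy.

Consider each +2 ion: Mg²⁺ is the bare [Ne] core; Li²⁺ is already 1 electron into the core; B²⁺ still has 1 valence electron; Cl²⁺ still has 5 valence electrons; N²⁺ still has 3 valence electrons.
Pulling an electron out of a noble-gas core costs far more than removing a remaining valence electron, so Mg and Li sit at the high end of IE_3.
Valence configurations: B²⁺ [He]2s¹, Cl²⁺ [Ne]3s²3p³, N²⁺ [He]2s²2p¹.
Tabulated IE_3 (kJ/mol): Mg 7733, Li 11815, B 3660, Cl 3822, N 4578.
Hence IE_3: B < Cl < N < Mg < Li.

B, Cl, N, Mg, Li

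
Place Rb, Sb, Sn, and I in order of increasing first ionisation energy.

Rb is in period 5, group 1; Sn is in period 5, group 14; Sb is in period 5, group 15; I is in period 5, group 17.
IE₁ increases left→right with effective nuclear charge and decreases top→bottom as the valence shell moves farther out.
All lie in period 5, so first ionization energy increases left to right.
So from lowest to highest: Rb < Sn < Sb < I.

Rb < Sn < Sb < I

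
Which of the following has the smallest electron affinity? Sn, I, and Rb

Rb

Rb is in period 5, group 1; Sn is in period 5, group 14; I is in period 5, group 17.
Adding an electron releases more energy for atoms nearer the top right (short of the noble gases).
All lie in period 5, so electron affinity increases left to right.
The smallest electron affinity among these belongs to Rb.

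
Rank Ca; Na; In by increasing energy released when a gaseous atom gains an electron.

Ca < In < Na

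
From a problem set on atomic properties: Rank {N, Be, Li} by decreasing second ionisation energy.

After 1 electron has been removed, what remains? N⁺ still has 4 valence electrons; Be⁺ still has 1 valence electron; Li⁺ is the bare [He] core.
Breaking into a closed-shell core is much more expensive than removing a leftover valence electron — Li has the largest IE_2 here.
Valence configurations: N⁺ [He]2s²2p², Be⁺ [He]2s¹.
The numbers (kJ/mol): N 2856, Be 1757, Li 7298.
Overall IE_2 order: Be < N < Li.

Li, N, Be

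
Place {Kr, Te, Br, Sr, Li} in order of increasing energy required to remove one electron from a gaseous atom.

Li is in period 2, group 1; Br is in period 4, group 17; Kr is in period 4, group 18; Sr is in period 5, group 2; Te is in period 5, group 16.
First ionization energy rises across a period (greater Z_eff holds electrons more tightly) and falls down a group (valence electrons are farther from the nucleus).
Here both period and group differ, so the two effects have to be weighed against each other.
Sr > Li: period and group pull opposite ways; the across-period shift dominates (550 vs 520 kJ/mol).
Te > Sr: Te lies to the right of Sr in period 5, so the across-period effect alone puts Te higher.
Br > Te: both effects reinforce here, so Br is clearly the higher of the two.
Kr > Br: Kr lies to the right of Br in period 4, so the across-period effect alone puts Kr higher.
Approximate values (kJ/mol): Li 520, Br 1140, Kr 1351, Sr 550, Te 869.
So from lowest to highest: Li < Sr < Te < Br < Kr.

Li, Sr, Te, Br, Kr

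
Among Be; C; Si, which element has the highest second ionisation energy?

C

Consider each +1 ion: Be⁺ still has 1 valence electron; C⁺ still has 3 valence electrons; Si⁺ still has 3 valence electrons.
All are still removing valence electrons, so compare the +1 ions as you would atoms: IE_2 generally rises across a period (higher Z_eff) and falls down a group (larger shell), subject to the usual subshell exceptions.
Valence configurations: Be⁺ [He]2s¹, C⁺ [He]2s²2p¹, Si⁺ [Ne]3s²3p¹.
Approximate IE_2 values (kJ/mol): Be 1757, C 2353, Si 1577.
Overall IE_2 order: Si < Be < C.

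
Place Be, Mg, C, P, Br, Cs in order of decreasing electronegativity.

Be is in period 2, group 2; C is in period 2, group 14; Mg is in period 3, group 2; P is in period 3, group 15; Br is in period 4, group 17; Cs is in period 6, group 1.
Smaller atoms with higher effective nuclear charge are more electronegative.
Here both period and group differ, so the two effects have to be weighed against each other.
Mg > Cs: relative to Cs, both the across-period and down-group shifts push Mg's electronegativity up.
Be > Mg: Be sits above Mg in group 2, so the down-group effect alone puts Be higher.
P > Be: the two effects oppose for this pair; the across-period effect wins (2.19 vs 1.57).
C > P: period and group pull opposite ways; the down-group shift dominates (2.55 vs 2.19).
Br > C: the two effects oppose for this pair; the across-period effect wins (2.96 vs 2.55).
Tabulated electronegativity (Pauling): Be 1.57, C 2.55, Mg 1.31, P 2.19, Br 2.96, Cs 0.79.
So from highest to lowest: Br > C > P > Be > Mg > Cs.

Br > C > P > Be > Mg > Cs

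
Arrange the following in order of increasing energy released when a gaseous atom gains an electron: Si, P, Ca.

Atoms with high Z_eff and room in the valence shell (especially the halogens) have the most exothermic electron affinities.
Neither a single period nor a single group — weigh both effects.
P > Ca: both effects reinforce here, so P is clearly the higher of the two.
Si > P: this pair runs against the simple trend — see the exception note.
Note the exception: Si has a higher electron affinity than P, contrary to the simple trend — adding an electron to P's half-filled 3p³ is unfavourable, so Si (3p²) has the more exothermic EA.
For reference (kJ/mol): Si 134, P 72, Ca 2.
So from lowest to highest: Ca < P < Si.

Ca < P < Si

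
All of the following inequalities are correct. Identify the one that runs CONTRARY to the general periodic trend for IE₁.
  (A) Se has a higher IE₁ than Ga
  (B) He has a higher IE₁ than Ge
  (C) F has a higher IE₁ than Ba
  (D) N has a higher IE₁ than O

The general trend: IE₁ increases across a period and decreases down a group.
(A) Se (period 4, group 16) vs Ga (period 4, group 13): the stated order agrees with the simple trend.
(B) He (period 1, group 18) vs Ge (period 4, group 14): the stated order agrees with the simple trend.
(C) F (period 2, group 17) vs Ba (period 6, group 2): the stated order agrees with the simple trend.
(D) N (period 2, group 15) vs O (period 2, group 16): the stated order contradicts the simple trend.
The exception is (D): pairing an electron in O's 2p⁴ costs repulsion energy, so O ionizes more easily than half-filled N (2p³).

(D)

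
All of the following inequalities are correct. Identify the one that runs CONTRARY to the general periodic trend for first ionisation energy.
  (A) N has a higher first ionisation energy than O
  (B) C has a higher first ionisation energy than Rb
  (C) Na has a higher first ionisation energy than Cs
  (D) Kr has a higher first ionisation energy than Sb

(A)

The general trend: first ionisation energy increases across a period and decreases down a group.
(A) N (period 2, group 15) vs O (period 2, group 16): the stated order contradicts the simple trend.
(B) C (period 2, group 14) vs Rb (period 5, group 1): the stated order agrees with the simple trend.
(C) Na (period 3, group 1) vs Cs (period 6, group 1): the stated order agrees with the simple trend.
(D) Kr (period 4, group 18) vs Sb (period 5, group 15): the stated order agrees with the simple trend.
The exception is (A): pairing an electron in O's 2p⁴ costs repulsion energy, so O ionizes more easily than half-filled N (2p³).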